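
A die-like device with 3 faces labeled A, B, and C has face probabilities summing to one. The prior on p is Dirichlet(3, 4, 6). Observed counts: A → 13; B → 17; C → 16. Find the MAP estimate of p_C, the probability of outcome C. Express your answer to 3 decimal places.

MAP estimate of p_C = 0.375

The posterior is Dirichlet(αᵢ + nᵢ) = Dirichlet(16, 21, 22).
For a Dirichlet(a₁,…,a_K) with all aᵢ > 1, the mode has j-th component (aⱼ − 1)/(Σaᵢ − K).
Here Σaᵢ = 59 and K = 3, so p_C = (22 − 1)/(59 − 3) = 21/56 ≈ 0.375.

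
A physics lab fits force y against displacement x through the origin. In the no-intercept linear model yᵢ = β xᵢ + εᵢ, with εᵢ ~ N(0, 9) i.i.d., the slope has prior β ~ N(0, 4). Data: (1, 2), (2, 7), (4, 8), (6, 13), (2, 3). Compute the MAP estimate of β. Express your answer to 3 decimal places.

log p(β | y) = −Σ(yᵢ − βxᵢ)²/(2·9) − β²/(2·4) + const.
Setting the derivative to zero: Σxᵢ(yᵢ − βxᵢ)/9 − β/4 = 0, so β = Σxᵢyᵢ / (Σxᵢ² + σ²/τ²).
Σxᵢyᵢ = 1·2 + 2·7 + 4·8 + 6·13 + 2·3 = 132; Σxᵢ² = 61; σ²/τ² = 2.25.
β̂_MAP = 132 / (61 + 2.25) = 132/63.25 ≈ 2.087.

β̂_MAP = 2.087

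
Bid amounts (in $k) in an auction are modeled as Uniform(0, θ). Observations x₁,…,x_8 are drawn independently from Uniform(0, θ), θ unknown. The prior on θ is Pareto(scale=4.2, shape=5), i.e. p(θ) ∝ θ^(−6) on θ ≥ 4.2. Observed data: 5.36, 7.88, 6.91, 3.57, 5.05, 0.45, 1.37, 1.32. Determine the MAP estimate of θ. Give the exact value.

The Uniform(0, θ) likelihood is θ^(−n) for θ ≥ max(xᵢ), zero otherwise. Here max(xᵢ) = 7.88.
Posterior ∝ θ^(−6) · θ^(−8) = θ^(−14) on θ ≥ max(4.2, 7.88) = 7.88.
This density is strictly decreasing in θ, so the posterior mode lies at the lower boundary of the support.

θ̂_MAP = 7.88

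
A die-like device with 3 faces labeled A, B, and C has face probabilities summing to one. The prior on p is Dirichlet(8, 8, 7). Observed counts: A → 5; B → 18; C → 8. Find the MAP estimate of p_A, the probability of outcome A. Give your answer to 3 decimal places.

The posterior is Dirichlet(αᵢ + nᵢ) = Dirichlet(13, 26, 15).
For a Dirichlet(a₁,…,a_K) with all aᵢ > 1, the mode has j-th component (aⱼ − 1)/(Σaᵢ − K).
Here Σaᵢ = 54 and K = 3, so p_A = (13 − 1)/(54 − 3) = 12/51 ≈ 0.235.

MAP estimate of p_A = 0.235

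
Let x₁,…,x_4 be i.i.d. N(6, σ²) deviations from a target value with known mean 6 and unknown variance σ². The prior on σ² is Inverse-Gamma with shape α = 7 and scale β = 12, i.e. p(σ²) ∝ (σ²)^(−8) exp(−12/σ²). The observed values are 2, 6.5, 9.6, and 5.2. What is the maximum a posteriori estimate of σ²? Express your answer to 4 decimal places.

Sum of squared deviations about the known mean: SS = (2−6)² + (6.5−6)² + (9.6−6)² + (5.2−6)² = 29.85.
The Normal likelihood contributes (σ²)^(−n/2) exp(−SS/(2σ²)), so the posterior is Inverse-Gamma(α + n/2, β + SS/2) = Inverse-Gamma(9, 26.925).
The mode of Inverse-Gamma(a, b) is b/(a+1) = 26.925/10 ≈ 2.6925.

σ̂²_MAP = 2.6925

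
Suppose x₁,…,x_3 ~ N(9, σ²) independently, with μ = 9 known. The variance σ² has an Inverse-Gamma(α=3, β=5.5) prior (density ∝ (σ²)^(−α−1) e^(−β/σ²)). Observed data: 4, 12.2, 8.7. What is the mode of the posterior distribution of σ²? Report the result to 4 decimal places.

σ̂²_MAP = 4.2118

Sum of squared deviations about the known mean: SS = (4−9)² + (12.2−9)² + (8.7−9)² = 35.33.
The Normal likelihood contributes (σ²)^(−n/2) exp(−SS/(2σ²)), so the posterior is Inverse-Gamma(α + n/2, β + SS/2) = Inverse-Gamma(4.5, 23.165).
The mode of Inverse-Gamma(a, b) is b/(a+1) = 23.165/5.5 ≈ 4.2118.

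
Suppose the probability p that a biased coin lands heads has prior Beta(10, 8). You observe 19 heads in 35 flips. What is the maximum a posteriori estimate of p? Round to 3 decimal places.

p̂_MAP = 0.549

Prior: Beta(10, 8).
Data: 19 successes in 35 trials. The binomial likelihood contributes p^19(1−p)^16, so the posterior is Beta(10+19, 8+16) = Beta(29, 24).
For Beta(a, b) with a, b > 1 the mode is (a−1)/(a+b−2) = 28/51 ≈ 0.549.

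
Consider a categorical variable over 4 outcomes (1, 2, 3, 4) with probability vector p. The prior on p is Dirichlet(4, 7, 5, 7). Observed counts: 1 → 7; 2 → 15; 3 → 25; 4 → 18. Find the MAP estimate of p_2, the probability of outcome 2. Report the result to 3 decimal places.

The posterior is Dirichlet(αᵢ + nᵢ) = Dirichlet(11, 22, 30, 25).
For a Dirichlet(a₁,…,a_K) with all aᵢ > 1, the mode has j-th component (aⱼ − 1)/(Σaᵢ − K).
Here Σaᵢ = 88 and K = 4, so p_2 = (22 − 1)/(88 − 4) = 21/84 ≈ 0.250.

MAP estimate: 0.250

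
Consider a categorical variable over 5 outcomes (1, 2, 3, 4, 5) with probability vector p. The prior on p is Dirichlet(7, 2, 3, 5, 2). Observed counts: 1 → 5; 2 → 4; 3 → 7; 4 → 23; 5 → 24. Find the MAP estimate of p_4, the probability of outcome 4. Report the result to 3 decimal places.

MAP estimate: 0.351

The posterior is Dirichlet(αᵢ + nᵢ) = Dirichlet(12, 6, 10, 28, 26).
For a Dirichlet(a₁,…,a_K) with all aᵢ > 1, the mode has j-th component (aⱼ − 1)/(Σaᵢ − K).
Here Σaᵢ = 82 and K = 5, so p_4 = (28 − 1)/(82 − 5) = 27/77 ≈ 0.351.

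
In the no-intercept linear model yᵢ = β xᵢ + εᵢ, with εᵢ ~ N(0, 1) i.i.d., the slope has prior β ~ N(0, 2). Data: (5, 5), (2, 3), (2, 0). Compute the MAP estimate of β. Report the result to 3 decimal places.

β̂_MAP = 0.925

log p(β | y) = −Σ(yᵢ − βxᵢ)²/(2·1) − β²/(2·2) + const.
Setting the derivative to zero: Σxᵢ(yᵢ − βxᵢ)/1 − β/2 = 0, so β = Σxᵢyᵢ / (Σxᵢ² + σ²/τ²).
Σxᵢyᵢ = 5·5 + 2·3 + 2·0 = 31; Σxᵢ² = 33; σ²/τ² = 0.5.
β̂_MAP = 31 / (33 + 0.5) = 31/33.5 ≈ 0.925.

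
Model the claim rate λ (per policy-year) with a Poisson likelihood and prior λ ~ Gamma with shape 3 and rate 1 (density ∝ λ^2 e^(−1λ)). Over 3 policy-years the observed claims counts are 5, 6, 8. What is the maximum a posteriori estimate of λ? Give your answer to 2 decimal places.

Σxᵢ = 5+6+8 = 19, with n = 3.
Posterior ∝ λ^2e^(−1λ) · λ^19e^(−3λ) = λ^21e^(−4λ), i.e. Gamma(shape=22, rate=4).
The mode of a Gamma(a, b) with a ≥ 1 (shape–rate) is (a−1)/b = 21/4 ≈ 5.25.

λ̂_MAP = 5.25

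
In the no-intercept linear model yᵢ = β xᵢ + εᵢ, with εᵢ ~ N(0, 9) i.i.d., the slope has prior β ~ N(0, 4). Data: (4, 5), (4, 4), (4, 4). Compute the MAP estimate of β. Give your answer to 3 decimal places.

log p(β | y) = −Σ(yᵢ − βxᵢ)²/(2·9) − β²/(2·4) + const.
Setting the derivative to zero: Σxᵢ(yᵢ − βxᵢ)/9 − β/4 = 0, so β = Σxᵢyᵢ / (Σxᵢ² + σ²/τ²).
Σxᵢyᵢ = 4·5 + 4·4 + 4·4 = 52; Σxᵢ² = 48; σ²/τ² = 2.25.
β̂_MAP = 52 / (48 + 2.25) = 52/50.25 ≈ 1.035.

β̂_MAP = 1.035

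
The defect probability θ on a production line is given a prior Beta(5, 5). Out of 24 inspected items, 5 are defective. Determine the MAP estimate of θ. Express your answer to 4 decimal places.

θ̂_MAP = 0.2813

Prior: Beta(5, 5).
Data: 5 successes in 24 trials. The binomial likelihood contributes θ^5(1−θ)^19, so the posterior is Beta(5+5, 5+19) = Beta(10, 24).
For Beta(a, b) with a, b > 1 the mode is (a−1)/(a+b−2) = 9/32 ≈ 0.2813.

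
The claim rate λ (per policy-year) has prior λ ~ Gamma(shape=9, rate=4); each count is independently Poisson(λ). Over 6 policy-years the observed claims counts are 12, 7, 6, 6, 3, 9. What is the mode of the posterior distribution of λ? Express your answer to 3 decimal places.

Σxᵢ = 12+7+6+6+3+9 = 43, with n = 6.
Posterior ∝ λ^8e^(−4λ) · λ^43e^(−6λ) = λ^51e^(−10λ), i.e. Gamma(shape=52, rate=10).
The mode of a Gamma(a, b) with a ≥ 1 (shape–rate) is (a−1)/b = 51/10 ≈ 5.100.

λ̂_MAP = 5.100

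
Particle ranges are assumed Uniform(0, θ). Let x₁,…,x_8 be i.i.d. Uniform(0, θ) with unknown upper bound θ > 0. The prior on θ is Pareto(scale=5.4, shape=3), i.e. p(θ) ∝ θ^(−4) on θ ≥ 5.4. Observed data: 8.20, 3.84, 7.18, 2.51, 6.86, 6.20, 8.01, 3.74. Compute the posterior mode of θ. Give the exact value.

θ̂_MAP = 8.20

The Uniform(0, θ) likelihood is θ^(−n) for θ ≥ max(xᵢ), zero otherwise. Here max(xᵢ) = 8.20.
Posterior ∝ θ^(−4) · θ^(−8) = θ^(−12) on θ ≥ max(5.4, 8.20) = 8.20.
This density is strictly decreasing in θ, so the posterior mode lies at the lower boundary of the support.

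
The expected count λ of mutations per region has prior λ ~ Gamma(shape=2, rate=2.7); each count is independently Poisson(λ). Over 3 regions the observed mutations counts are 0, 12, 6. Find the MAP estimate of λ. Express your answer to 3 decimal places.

Σxᵢ = 0+12+6 = 18, with n = 3.
Posterior ∝ λe^(−2.7λ) · λ^18e^(−3λ) = λ^19e^(−5.7λ), i.e. Gamma(shape=20, rate=5.7).
The mode of a Gamma(a, b) with a ≥ 1 (shape–rate) is (a−1)/b = 19/5.7 ≈ 3.333.

λ̂_MAP = 3.333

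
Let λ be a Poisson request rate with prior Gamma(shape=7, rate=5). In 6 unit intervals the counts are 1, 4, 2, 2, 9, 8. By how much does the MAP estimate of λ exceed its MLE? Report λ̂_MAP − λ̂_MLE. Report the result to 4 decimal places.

MAP − MLE = -1.4242

Σxᵢ = 26. Posterior is Gamma(33, 11); MAP = (33−1)/11 = 32/11 ≈ 2.90909.
MLE = x̄ = 26/6 ≈ 4.33333.
Difference = 32/11 − 26/6 = -47/33 ≈ -1.4242.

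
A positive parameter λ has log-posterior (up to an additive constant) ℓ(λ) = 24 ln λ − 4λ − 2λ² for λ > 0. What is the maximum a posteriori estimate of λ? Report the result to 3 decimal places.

λ̂_MAP = 2.000

ℓ'(λ) = 24/λ − 4 − 4λ. Setting this to zero and multiplying by λ: 4λ² + 4λ − 24 = 0.
λ = (−4 + √(4² + 4·4·24)) / (2·4) = (−4 + √400) / 8 = (−4 + 20)/8 = 2.
ℓ''(λ) = −24/λ² − 4 < 0, confirming a maximum.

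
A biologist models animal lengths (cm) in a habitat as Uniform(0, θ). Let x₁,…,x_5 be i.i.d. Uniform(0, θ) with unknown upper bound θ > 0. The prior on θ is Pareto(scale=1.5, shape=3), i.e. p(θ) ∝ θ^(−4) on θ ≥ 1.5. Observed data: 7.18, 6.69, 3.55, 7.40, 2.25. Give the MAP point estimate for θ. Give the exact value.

The Uniform(0, θ) likelihood is θ^(−n) for θ ≥ max(xᵢ), zero otherwise. Here max(xᵢ) = 7.40.
Posterior ∝ θ^(−4) · θ^(−5) = θ^(−9) on θ ≥ max(1.5, 7.40) = 7.40.
This density is strictly decreasing in θ, so the posterior mode lies at the lower boundary of the support.

θ̂_MAP = 7.40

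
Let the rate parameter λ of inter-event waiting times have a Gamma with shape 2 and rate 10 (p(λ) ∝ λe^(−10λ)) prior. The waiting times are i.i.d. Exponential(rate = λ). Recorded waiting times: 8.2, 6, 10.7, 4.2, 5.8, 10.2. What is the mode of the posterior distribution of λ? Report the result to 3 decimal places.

λ̂_MAP = 0.127

The Exponential(rate=λ) likelihood is ∝ λ^n e^(−λΣtᵢ). Here n = 6 and Σtᵢ = 8.2 + 6 + 10.7 + 4.2 + 5.8 + 10.2 = 45.1.
Posterior ∝ λe^(−10λ) · λ^6e^(−45.1λ) = λ^7e^(−55.1λ), i.e. Gamma(8, 55.1).
Mode = (a−1)/b = 7/55.1 ≈ 0.127.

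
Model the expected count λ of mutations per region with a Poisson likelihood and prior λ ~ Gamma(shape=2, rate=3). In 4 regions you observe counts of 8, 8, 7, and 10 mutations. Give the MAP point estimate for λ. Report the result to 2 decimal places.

Σxᵢ = 8+8+7+10 = 33, with n = 4.
Posterior ∝ λe^(−3λ) · λ^33e^(−4λ) = λ^34e^(−7λ), i.e. Gamma(shape=35, rate=7).
The mode of a Gamma(a, b) with a ≥ 1 (shape–rate) is (a−1)/b = 34/7 ≈ 4.86.

λ̂_MAP = 4.86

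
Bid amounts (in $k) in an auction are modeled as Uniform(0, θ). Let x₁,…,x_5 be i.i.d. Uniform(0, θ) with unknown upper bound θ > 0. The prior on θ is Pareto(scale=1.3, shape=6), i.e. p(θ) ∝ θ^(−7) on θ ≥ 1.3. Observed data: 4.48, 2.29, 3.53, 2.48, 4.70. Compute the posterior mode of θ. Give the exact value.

θ̂_MAP = 4.70

The Uniform(0, θ) likelihood is θ^(−n) for θ ≥ max(xᵢ), zero otherwise. Here max(xᵢ) = 4.70.
Posterior ∝ θ^(−7) · θ^(−5) = θ^(−12) on θ ≥ max(1.3, 4.70) = 4.70.
This density is strictly decreasing in θ, so the posterior mode lies at the lower boundary of the support.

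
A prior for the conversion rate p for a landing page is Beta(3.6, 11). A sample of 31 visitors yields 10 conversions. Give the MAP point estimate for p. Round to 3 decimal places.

p̂_MAP = 0.289

Prior: Beta(3.6, 11).
Data: 10 successes in 31 trials. The binomial likelihood contributes p^10(1−p)^21, so the posterior is Beta(3.6+10, 11+21) = Beta(13.6, 32).
For Beta(a, b) with a, b > 1 the mode is (a−1)/(a+b−2) = 12.6/43.6 ≈ 0.289.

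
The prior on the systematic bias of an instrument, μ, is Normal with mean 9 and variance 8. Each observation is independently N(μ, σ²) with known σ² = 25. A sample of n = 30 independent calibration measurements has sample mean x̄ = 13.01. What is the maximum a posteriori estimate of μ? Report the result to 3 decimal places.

n = 30, x̄ = 13.01.
For a Normal prior and Normal likelihood with known variance, the posterior is Normal; its mode equals its mean, the precision-weighted average.
Prior precision 1/σ₀² = 1/8 = 0.125; data precision n/σ² = 30/25 = 1.2.
μ̂ = (0.125·9 + 1.2·13.01) / (0.125 + 1.2) = 16.737/1.325 = 16737/1325 ≈ 12.632.

μ̂_MAP = 12.632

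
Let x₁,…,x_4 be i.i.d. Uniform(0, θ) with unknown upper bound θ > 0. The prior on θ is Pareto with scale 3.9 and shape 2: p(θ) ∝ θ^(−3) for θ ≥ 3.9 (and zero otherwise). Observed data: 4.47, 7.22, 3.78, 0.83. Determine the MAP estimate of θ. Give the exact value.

θ̂_MAP = 7.22

The Uniform(0, θ) likelihood is θ^(−n) for θ ≥ max(xᵢ), zero otherwise. Here max(xᵢ) = 7.22.
Posterior ∝ θ^(−3) · θ^(−4) = θ^(−7) on θ ≥ max(3.9, 7.22) = 7.22.
This density is strictly decreasing in θ, so the posterior mode lies at the lower boundary of the support.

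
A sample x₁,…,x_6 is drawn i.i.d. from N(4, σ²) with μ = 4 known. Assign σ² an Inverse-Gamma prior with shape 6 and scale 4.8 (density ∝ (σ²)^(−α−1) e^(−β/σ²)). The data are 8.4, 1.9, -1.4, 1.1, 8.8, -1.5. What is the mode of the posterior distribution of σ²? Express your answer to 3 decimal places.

σ̂²_MAP = 6.212

Sum of squared deviations about the known mean: SS = (8.4−4)² + (1.9−4)² + (-1.4−4)² + (1.1−4)² + (8.8−4)² + (-1.5−4)² = 114.63.
The Normal likelihood contributes (σ²)^(−n/2) exp(−SS/(2σ²)), so the posterior is Inverse-Gamma(α + n/2, β + SS/2) = Inverse-Gamma(9, 62.115).
The mode of Inverse-Gamma(a, b) is b/(a+1) = 62.115/10 ≈ 6.212.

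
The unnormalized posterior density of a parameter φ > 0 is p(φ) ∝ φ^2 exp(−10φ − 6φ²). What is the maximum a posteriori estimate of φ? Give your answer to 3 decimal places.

ℓ'(φ) = 2/φ − 10 − 12φ. Setting this to zero and multiplying by φ: 12φ² + 10φ − 2 = 0.
φ = (−10 + √(10² + 4·12·2)) / (2·12) = (−10 + √196) / 24 = (−10 + 14)/24 = 1/6.
ℓ''(φ) = −2/φ² − 12 < 0, confirming a maximum.

φ̂_MAP = 0.167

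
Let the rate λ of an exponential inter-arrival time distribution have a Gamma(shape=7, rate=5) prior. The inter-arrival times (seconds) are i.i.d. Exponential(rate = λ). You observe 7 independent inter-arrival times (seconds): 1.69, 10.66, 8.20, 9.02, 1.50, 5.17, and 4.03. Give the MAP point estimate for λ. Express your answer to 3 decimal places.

The Exponential(rate=λ) likelihood is ∝ λ^n e^(−λΣtᵢ). Here n = 7 and Σtᵢ = 1.69 + 10.66 + 8.20 + 9.02 + 1.50 + 5.17 + 4.03 = 40.27.
Posterior ∝ λ^6e^(−5λ) · λ^7e^(−40.27λ) = λ^13e^(−45.27λ), i.e. Gamma(14, 45.27).
Mode = (a−1)/b = 13/45.27 ≈ 0.287.

λ̂_MAP = 0.287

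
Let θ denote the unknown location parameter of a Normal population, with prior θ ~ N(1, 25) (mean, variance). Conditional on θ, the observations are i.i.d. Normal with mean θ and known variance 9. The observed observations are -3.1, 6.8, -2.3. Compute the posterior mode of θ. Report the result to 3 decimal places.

n = 3; x̄ = ((-3.1) + 6.8 + (-2.3))/3 = 1.4/3 = 7/15 ≈ 0.4667.
For a Normal prior and Normal likelihood with known variance, the posterior is Normal; its mode equals its mean, the precision-weighted average.
Prior precision 1/σ₀² = 1/25 = 0.04; data precision n/σ² = 3/9 = 1/3.
θ̂ = (0.04·1 + (1/3)·(7/15)) / (0.04 + 1/3) = (44/225)/(28/75) = 11/21 ≈ 0.524.

θ̂_MAP = 0.524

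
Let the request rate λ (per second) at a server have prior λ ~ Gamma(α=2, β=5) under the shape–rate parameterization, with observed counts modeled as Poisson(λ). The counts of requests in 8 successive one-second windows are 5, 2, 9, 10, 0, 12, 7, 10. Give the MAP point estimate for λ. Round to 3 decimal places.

Σxᵢ = 5+2+9+10+0+12+7+10 = 55, with n = 8.
Posterior ∝ λe^(−5λ) · λ^55e^(−8λ) = λ^56e^(−13λ), i.e. Gamma(shape=57, rate=13).
The mode of a Gamma(a, b) with a ≥ 1 (shape–rate) is (a−1)/b = 56/13 ≈ 4.308.

λ̂_MAP = 4.308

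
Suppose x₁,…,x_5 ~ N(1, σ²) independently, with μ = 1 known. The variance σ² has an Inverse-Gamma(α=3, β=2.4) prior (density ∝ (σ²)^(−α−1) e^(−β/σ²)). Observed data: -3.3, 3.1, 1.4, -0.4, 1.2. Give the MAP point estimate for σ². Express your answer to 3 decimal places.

Sum of squared deviations about the known mean: SS = (-3.3−1)² + (3.1−1)² + (1.4−1)² + (-0.4−1)² + (1.2−1)² = 25.06.
The Normal likelihood contributes (σ²)^(−n/2) exp(−SS/(2σ²)), so the posterior is Inverse-Gamma(α + n/2, β + SS/2) = Inverse-Gamma(5.5, 14.93).
The mode of Inverse-Gamma(a, b) is b/(a+1) = 14.93/6.5 ≈ 2.297.

σ̂²_MAP = 2.297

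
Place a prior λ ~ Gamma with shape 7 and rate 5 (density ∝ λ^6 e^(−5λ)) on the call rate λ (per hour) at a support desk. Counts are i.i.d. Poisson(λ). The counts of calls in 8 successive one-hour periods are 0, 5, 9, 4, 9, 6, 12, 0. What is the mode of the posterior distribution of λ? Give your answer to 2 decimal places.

λ̂_MAP = 3.92

Σxᵢ = 0+5+9+4+9+6+12+0 = 45, with n = 8.
Posterior ∝ λ^6e^(−5λ) · λ^45e^(−8λ) = λ^51e^(−13λ), i.e. Gamma(shape=52, rate=13).
The mode of a Gamma(a, b) with a ≥ 1 (shape–rate) is (a−1)/b = 51/13 ≈ 3.92.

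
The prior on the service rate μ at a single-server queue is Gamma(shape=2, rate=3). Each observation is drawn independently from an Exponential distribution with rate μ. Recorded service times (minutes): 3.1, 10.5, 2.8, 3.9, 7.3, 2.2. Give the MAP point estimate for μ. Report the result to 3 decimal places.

The Exponential(rate=μ) likelihood is ∝ μ^n e^(−μΣtᵢ). Here n = 6 and Σtᵢ = 3.1 + 10.5 + 2.8 + 3.9 + 7.3 + 2.2 = 29.8.
Posterior ∝ μe^(−3μ) · μ^6e^(−29.8μ) = μ^7e^(−32.8μ), i.e. Gamma(8, 32.8).
Mode = (a−1)/b = 7/32.8 ≈ 0.213.

μ̂_MAP = 0.213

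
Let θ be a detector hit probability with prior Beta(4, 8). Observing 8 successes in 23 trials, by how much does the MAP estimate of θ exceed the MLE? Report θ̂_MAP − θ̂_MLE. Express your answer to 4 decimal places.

Posterior is Beta(12, 23); MAP = (12−1)/(35−2) = 11/33 ≈ 0.33333.
MLE ignores the prior: θ̂_MLE = k/n = 8/23 ≈ 0.34783.
Difference = 11/33 − 8/23 = -1/69 ≈ -0.0145.

MAP − MLE = -0.0145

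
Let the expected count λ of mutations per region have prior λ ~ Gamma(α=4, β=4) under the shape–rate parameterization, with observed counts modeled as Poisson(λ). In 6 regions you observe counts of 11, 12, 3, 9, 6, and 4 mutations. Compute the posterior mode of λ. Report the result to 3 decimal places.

λ̂_MAP = 4.800

Σxᵢ = 11+12+3+9+6+4 = 45, with n = 6.
Posterior ∝ λ^3e^(−4λ) · λ^45e^(−6λ) = λ^48e^(−10λ), i.e. Gamma(shape=49, rate=10).
The mode of a Gamma(a, b) with a ≥ 1 (shape–rate) is (a−1)/b = 48/10 ≈ 4.800.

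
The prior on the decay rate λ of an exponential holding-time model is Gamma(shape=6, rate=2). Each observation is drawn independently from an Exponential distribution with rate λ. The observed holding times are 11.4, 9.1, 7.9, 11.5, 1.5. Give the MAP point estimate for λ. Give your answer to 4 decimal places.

The Exponential(rate=λ) likelihood is ∝ λ^n e^(−λΣtᵢ). Here n = 5 and Σtᵢ = 11.4 + 9.1 + 7.9 + 11.5 + 1.5 = 41.4.
Posterior ∝ λ^5e^(−2λ) · λ^5e^(−41.4λ) = λ^10e^(−43.4λ), i.e. Gamma(11, 43.4).
Mode = (a−1)/b = 10/43.4 ≈ 0.2304.

λ̂_MAP = 0.2304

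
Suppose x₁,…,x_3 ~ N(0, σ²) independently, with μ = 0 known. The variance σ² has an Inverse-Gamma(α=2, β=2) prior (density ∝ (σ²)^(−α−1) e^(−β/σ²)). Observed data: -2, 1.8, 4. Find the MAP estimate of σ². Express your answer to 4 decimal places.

σ̂²_MAP = 3.0267

Sum of squared deviations about the known mean: SS = (-2−0)² + (1.8−0)² + (4−0)² = 23.24.
The Normal likelihood contributes (σ²)^(−n/2) exp(−SS/(2σ²)), so the posterior is Inverse-Gamma(α + n/2, β + SS/2) = Inverse-Gamma(3.5, 13.62).
The mode of Inverse-Gamma(a, b) is b/(a+1) = 13.62/4.5 ≈ 3.0267.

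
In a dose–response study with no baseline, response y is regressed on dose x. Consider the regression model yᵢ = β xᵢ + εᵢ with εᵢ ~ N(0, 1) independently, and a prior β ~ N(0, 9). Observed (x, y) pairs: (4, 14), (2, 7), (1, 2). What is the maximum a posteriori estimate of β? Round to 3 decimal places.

log p(β | y) = −Σ(yᵢ − βxᵢ)²/(2·1) − β²/(2·9) + const.
Setting the derivative to zero: Σxᵢ(yᵢ − βxᵢ)/1 − β/9 = 0, so β = Σxᵢyᵢ / (Σxᵢ² + σ²/τ²).
Σxᵢyᵢ = 4·14 + 2·7 + 1·2 = 72; Σxᵢ² = 21; σ²/τ² = 1/9.
β̂_MAP = 72 / (21 + 1/9) = 72/(190/9) = 324/95 ≈ 3.411.

β̂_MAP = 3.411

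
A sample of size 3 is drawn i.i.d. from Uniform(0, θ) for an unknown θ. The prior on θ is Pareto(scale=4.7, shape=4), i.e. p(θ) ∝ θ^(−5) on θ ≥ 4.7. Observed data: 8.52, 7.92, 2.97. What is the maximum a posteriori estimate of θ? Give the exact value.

θ̂_MAP = 8.52

The Uniform(0, θ) likelihood is θ^(−n) for θ ≥ max(xᵢ), zero otherwise. Here max(xᵢ) = 8.52.
Posterior ∝ θ^(−5) · θ^(−3) = θ^(−8) on θ ≥ max(4.7, 8.52) = 8.52.
This density is strictly decreasing in θ, so the posterior mode lies at the lower boundary of the support.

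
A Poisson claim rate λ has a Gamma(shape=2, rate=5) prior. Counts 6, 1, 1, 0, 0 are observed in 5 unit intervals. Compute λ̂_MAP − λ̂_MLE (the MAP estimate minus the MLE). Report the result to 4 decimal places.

MAP − MLE = -0.7000

Σxᵢ = 8. Posterior is Gamma(10, 10); MAP = (10−1)/10 = 9/10 ≈ 0.90000.
MLE = x̄ = 8/5 ≈ 1.60000.
Difference = 9/10 − 8/5 = -7/10 ≈ -0.7000.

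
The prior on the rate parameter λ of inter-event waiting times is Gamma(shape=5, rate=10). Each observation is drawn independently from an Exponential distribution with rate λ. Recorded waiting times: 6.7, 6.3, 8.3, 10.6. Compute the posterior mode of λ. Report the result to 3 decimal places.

The Exponential(rate=λ) likelihood is ∝ λ^n e^(−λΣtᵢ). Here n = 4 and Σtᵢ = 6.7 + 6.3 + 8.3 + 10.6 = 31.9.
Posterior ∝ λ^4e^(−10λ) · λ^4e^(−31.9λ) = λ^8e^(−41.9λ), i.e. Gamma(9, 41.9).
Mode = (a−1)/b = 8/41.9 ≈ 0.191.

λ̂_MAP = 0.191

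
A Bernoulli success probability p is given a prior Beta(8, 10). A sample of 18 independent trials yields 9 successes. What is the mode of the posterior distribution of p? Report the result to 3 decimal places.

p̂_MAP = 0.471

Prior: Beta(8, 10).
Data: 9 successes in 18 trials. The binomial likelihood contributes p^9(1−p)^9, so the posterior is Beta(8+9, 10+9) = Beta(17, 19).
For Beta(a, b) with a, b > 1 the mode is (a−1)/(a+b−2) = 16/34 ≈ 0.471.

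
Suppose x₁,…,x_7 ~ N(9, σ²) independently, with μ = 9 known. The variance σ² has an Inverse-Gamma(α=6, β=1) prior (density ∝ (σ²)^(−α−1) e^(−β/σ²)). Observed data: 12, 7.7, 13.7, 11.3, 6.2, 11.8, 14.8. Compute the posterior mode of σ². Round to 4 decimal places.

σ̂²_MAP = 4.2567

Sum of squared deviations about the known mean: SS = (12−9)² + (7.7−9)² + (13.7−9)² + (11.3−9)² + (6.2−9)² + (11.8−9)² + (14.8−9)² = 87.39.
The Normal likelihood contributes (σ²)^(−n/2) exp(−SS/(2σ²)), so the posterior is Inverse-Gamma(α + n/2, β + SS/2) = Inverse-Gamma(9.5, 44.695).
The mode of Inverse-Gamma(a, b) is b/(a+1) = 44.695/10.5 ≈ 4.2567.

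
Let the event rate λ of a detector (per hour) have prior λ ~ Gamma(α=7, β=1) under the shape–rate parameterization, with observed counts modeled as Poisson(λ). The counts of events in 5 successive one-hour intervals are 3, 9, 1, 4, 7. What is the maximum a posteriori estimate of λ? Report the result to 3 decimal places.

λ̂_MAP = 5.000

Σxᵢ = 3+9+1+4+7 = 24, with n = 5.
Posterior ∝ λ^6e^(−1λ) · λ^24e^(−5λ) = λ^30e^(−6λ), i.e. Gamma(shape=31, rate=6).
The mode of a Gamma(a, b) with a ≥ 1 (shape–rate) is (a−1)/b = 30/6 ≈ 5.000.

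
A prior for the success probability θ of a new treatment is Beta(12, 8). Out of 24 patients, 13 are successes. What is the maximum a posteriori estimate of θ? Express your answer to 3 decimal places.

Prior: Beta(12, 8).
Data: 13 successes in 24 trials. The binomial likelihood contributes θ^13(1−θ)^11, so the posterior is Beta(12+13, 8+11) = Beta(25, 19).
For Beta(a, b) with a, b > 1 the mode is (a−1)/(a+b−2) = 24/42 ≈ 0.571.

θ̂_MAP = 0.571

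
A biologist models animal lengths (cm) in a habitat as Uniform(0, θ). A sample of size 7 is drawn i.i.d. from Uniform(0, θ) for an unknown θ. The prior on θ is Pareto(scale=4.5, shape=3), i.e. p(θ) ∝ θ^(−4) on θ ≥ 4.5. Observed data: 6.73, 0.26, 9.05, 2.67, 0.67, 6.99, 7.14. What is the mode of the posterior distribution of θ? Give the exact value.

θ̂_MAP = 9.05

The Uniform(0, θ) likelihood is θ^(−n) for θ ≥ max(xᵢ), zero otherwise. Here max(xᵢ) = 9.05.
Posterior ∝ θ^(−4) · θ^(−7) = θ^(−11) on θ ≥ max(4.5, 9.05) = 9.05.
This density is strictly decreasing in θ, so the posterior mode lies at the lower boundary of the support.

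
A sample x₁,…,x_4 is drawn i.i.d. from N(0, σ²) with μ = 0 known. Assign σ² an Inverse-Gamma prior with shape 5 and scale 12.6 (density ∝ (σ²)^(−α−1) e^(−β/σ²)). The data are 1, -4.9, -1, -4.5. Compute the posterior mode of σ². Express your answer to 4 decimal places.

Sum of squared deviations about the known mean: SS = (1−0)² + (-4.9−0)² + (-1−0)² + (-4.5−0)² = 46.26.
The Normal likelihood contributes (σ²)^(−n/2) exp(−SS/(2σ²)), so the posterior is Inverse-Gamma(α + n/2, β + SS/2) = Inverse-Gamma(7, 35.73).
The mode of Inverse-Gamma(a, b) is b/(a+1) = 35.73/8 ≈ 4.4663.

σ̂²_MAP = 4.4663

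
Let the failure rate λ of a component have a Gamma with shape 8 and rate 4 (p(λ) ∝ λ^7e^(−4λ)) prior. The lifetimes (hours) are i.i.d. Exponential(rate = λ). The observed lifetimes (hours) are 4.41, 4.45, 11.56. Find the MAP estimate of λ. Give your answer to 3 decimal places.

The Exponential(rate=λ) likelihood is ∝ λ^n e^(−λΣtᵢ). Here n = 3 and Σtᵢ = 4.41 + 4.45 + 11.56 = 20.42.
Posterior ∝ λ^7e^(−4λ) · λ^3e^(−20.42λ) = λ^10e^(−24.42λ), i.e. Gamma(11, 24.42).
Mode = (a−1)/b = 10/24.42 ≈ 0.410.

λ̂_MAP = 0.410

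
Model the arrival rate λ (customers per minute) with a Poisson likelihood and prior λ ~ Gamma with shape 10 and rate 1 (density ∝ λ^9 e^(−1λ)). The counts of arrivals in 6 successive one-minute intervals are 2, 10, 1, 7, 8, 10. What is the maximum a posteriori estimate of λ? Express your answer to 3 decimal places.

Σxᵢ = 2+10+1+7+8+10 = 38, with n = 6.
Posterior ∝ λ^9e^(−1λ) · λ^38e^(−6λ) = λ^47e^(−7λ), i.e. Gamma(shape=48, rate=7).
The mode of a Gamma(a, b) with a ≥ 1 (shape–rate) is (a−1)/b = 47/7 ≈ 6.714.

λ̂_MAP = 6.714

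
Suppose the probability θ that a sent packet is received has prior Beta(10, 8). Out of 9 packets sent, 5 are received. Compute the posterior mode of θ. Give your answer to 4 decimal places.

Prior: Beta(10, 8).
Data: 5 successes in 9 trials. The binomial likelihood contributes θ^5(1−θ)^4, so the posterior is Beta(10+5, 8+4) = Beta(15, 12).
For Beta(a, b) with a, b > 1 the mode is (a−1)/(a+b−2) = 14/25 ≈ 0.5600.

θ̂_MAP = 0.5600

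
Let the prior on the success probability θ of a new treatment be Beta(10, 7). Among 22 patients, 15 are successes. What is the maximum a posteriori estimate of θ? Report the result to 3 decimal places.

θ̂_MAP = 0.649

Prior: Beta(10, 7).
Data: 15 successes in 22 trials. The binomial likelihood contributes θ^15(1−θ)^7, so the posterior is Beta(10+15, 7+7) = Beta(25, 14).
For Beta(a, b) with a, b > 1 the mode is (a−1)/(a+b−2) = 24/37 ≈ 0.649.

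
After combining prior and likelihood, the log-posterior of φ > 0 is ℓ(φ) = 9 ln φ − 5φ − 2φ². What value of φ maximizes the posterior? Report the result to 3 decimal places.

ℓ'(φ) = 9/φ − 5 − 4φ. Setting this to zero and multiplying by φ: 4φ² + 5φ − 9 = 0.
φ = (−5 + √(5² + 4·4·9)) / (2·4) = (−5 + √169) / 8 = (−5 + 13)/8 = 1.
ℓ''(φ) = −9/φ² − 4 < 0, confirming a maximum.

φ̂_MAP = 1.000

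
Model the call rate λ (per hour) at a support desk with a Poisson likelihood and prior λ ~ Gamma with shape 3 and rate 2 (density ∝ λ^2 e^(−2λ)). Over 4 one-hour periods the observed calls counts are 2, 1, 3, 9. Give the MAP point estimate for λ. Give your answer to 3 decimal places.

Σxᵢ = 2+1+3+9 = 15, with n = 4.
Posterior ∝ λ^2e^(−2λ) · λ^15e^(−4λ) = λ^17e^(−6λ), i.e. Gamma(shape=18, rate=6).
The mode of a Gamma(a, b) with a ≥ 1 (shape–rate) is (a−1)/b = 17/6 ≈ 2.833.

λ̂_MAP = 2.833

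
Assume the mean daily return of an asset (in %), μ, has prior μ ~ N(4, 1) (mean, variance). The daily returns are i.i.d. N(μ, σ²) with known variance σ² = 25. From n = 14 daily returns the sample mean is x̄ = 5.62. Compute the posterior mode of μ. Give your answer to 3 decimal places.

μ̂_MAP = 4.582

n = 14, x̄ = 5.62.
For a Normal prior and Normal likelihood with known variance, the posterior is Normal; its mode equals its mean, the precision-weighted average.
Prior precision 1/σ₀² = 1/1 = 1; data precision n/σ² = 14/25 = 0.56.
μ̂ = (1·4 + 0.56·5.62) / (1 + 0.56) = 7.1472/1.56 = 1489/325 ≈ 4.582.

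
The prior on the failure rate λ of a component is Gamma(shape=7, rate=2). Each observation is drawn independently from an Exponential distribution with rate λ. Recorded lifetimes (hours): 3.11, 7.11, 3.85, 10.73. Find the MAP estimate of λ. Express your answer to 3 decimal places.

λ̂_MAP = 0.373

The Exponential(rate=λ) likelihood is ∝ λ^n e^(−λΣtᵢ). Here n = 4 and Σtᵢ = 3.11 + 7.11 + 3.85 + 10.73 = 24.80.
Posterior ∝ λ^6e^(−2λ) · λ^4e^(−24.80λ) = λ^10e^(−26.80λ), i.e. Gamma(11, 26.80).
Mode = (a−1)/b = 10/26.80 ≈ 0.373.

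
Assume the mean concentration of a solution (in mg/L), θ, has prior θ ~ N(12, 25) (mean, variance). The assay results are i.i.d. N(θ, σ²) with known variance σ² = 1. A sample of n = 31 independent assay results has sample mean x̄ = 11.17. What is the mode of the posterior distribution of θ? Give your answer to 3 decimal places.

n = 31, x̄ = 11.17.
For a Normal prior and Normal likelihood with known variance, the posterior is Normal; its mode equals its mean, the precision-weighted average.
Prior precision 1/σ₀² = 1/25 = 0.04; data precision n/σ² = 31/1 = 31.
θ̂ = (0.04·12 + 31·11.17) / (0.04 + 31) = 346.75/31.04 = 34675/3104 ≈ 11.171.

θ̂_MAP = 11.171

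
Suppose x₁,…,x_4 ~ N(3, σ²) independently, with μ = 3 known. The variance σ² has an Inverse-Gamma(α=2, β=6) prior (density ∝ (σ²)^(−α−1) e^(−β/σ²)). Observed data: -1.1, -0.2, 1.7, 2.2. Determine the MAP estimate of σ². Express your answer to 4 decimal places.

σ̂²_MAP = 4.1380

Sum of squared deviations about the known mean: SS = (-1.1−3)² + (-0.2−3)² + (1.7−3)² + (2.2−3)² = 29.38.
The Normal likelihood contributes (σ²)^(−n/2) exp(−SS/(2σ²)), so the posterior is Inverse-Gamma(α + n/2, β + SS/2) = Inverse-Gamma(4, 20.69).
The mode of Inverse-Gamma(a, b) is b/(a+1) = 20.69/5 ≈ 4.1380.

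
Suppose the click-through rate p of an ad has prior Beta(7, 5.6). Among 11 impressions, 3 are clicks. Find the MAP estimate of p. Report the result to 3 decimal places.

Prior: Beta(7, 5.6).
Data: 3 successes in 11 trials. The binomial likelihood contributes p^3(1−p)^8, so the posterior is Beta(7+3, 5.6+8) = Beta(10, 13.6).
For Beta(a, b) with a, b > 1 the mode is (a−1)/(a+b−2) = 9/21.6 ≈ 0.417.

p̂_MAP = 0.417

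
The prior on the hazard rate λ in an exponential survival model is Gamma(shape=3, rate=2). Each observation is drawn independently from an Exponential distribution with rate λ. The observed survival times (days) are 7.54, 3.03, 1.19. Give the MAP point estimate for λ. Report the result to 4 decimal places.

The Exponential(rate=λ) likelihood is ∝ λ^n e^(−λΣtᵢ). Here n = 3 and Σtᵢ = 7.54 + 3.03 + 1.19 = 11.76.
Posterior ∝ λ^2e^(−2λ) · λ^3e^(−11.76λ) = λ^5e^(−13.76λ), i.e. Gamma(6, 13.76).
Mode = (a−1)/b = 5/13.76 ≈ 0.3634.

λ̂_MAP = 0.3634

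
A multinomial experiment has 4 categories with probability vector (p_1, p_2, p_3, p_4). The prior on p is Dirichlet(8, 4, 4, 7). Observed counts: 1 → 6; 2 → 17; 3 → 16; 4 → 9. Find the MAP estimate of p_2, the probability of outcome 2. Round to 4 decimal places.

MAP estimate: 0.2985

The posterior is Dirichlet(αᵢ + nᵢ) = Dirichlet(14, 21, 20, 16).
For a Dirichlet(a₁,…,a_K) with all aᵢ > 1, the mode has j-th component (aⱼ − 1)/(Σaᵢ − K).
Here Σaᵢ = 71 and K = 4, so p_2 = (21 − 1)/(71 − 4) = 20/67 ≈ 0.2985.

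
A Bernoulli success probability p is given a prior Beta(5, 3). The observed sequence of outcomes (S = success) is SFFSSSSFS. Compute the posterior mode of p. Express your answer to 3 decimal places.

p̂_MAP = 0.667

Prior: Beta(5, 3).
Data: 6 successes in 9 trials (from the sequence). The binomial likelihood contributes p^6(1−p)^3, so the posterior is Beta(5+6, 3+3) = Beta(11, 6).
For Beta(a, b) with a, b > 1 the mode is (a−1)/(a+b−2) = 10/15 ≈ 0.667.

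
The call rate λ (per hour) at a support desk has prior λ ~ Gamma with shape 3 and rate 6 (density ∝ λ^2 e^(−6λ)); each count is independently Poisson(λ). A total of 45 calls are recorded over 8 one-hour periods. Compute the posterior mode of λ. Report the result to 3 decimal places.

Σxᵢ = 45, n = 8.
Posterior ∝ λ^2e^(−6λ) · λ^45e^(−8λ) = λ^47e^(−14λ), i.e. Gamma(shape=48, rate=14).
The mode of a Gamma(a, b) with a ≥ 1 (shape–rate) is (a−1)/b = 47/14 ≈ 3.357.

λ̂_MAP = 3.357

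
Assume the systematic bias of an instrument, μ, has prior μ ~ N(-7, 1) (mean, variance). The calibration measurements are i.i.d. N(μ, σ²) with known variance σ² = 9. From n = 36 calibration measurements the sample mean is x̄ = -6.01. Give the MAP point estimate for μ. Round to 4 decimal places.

n = 36, x̄ = -6.01.
For a Normal prior and Normal likelihood with known variance, the posterior is Normal; its mode equals its mean, the precision-weighted average.
Prior precision 1/σ₀² = 1/1 = 1; data precision n/σ² = 36/9 = 4.
μ̂ = (1·(-7) + 4·(-6.01)) / (1 + 4) = (-31.04)/5 = -6.2080.

μ̂_MAP = -6.2080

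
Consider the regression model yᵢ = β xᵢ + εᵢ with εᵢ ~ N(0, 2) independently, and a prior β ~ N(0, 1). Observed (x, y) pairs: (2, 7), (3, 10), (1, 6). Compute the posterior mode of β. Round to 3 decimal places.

log p(β | y) = −Σ(yᵢ − βxᵢ)²/(2·2) − β²/(2·1) + const.
Setting the derivative to zero: Σxᵢ(yᵢ − βxᵢ)/2 − β/1 = 0, so β = Σxᵢyᵢ / (Σxᵢ² + σ²/τ²).
Σxᵢyᵢ = 2·7 + 3·10 + 1·6 = 50; Σxᵢ² = 14; σ²/τ² = 2.
β̂_MAP = 50 / (14 + 2) = 50/16 ≈ 3.125.

β̂_MAP = 3.125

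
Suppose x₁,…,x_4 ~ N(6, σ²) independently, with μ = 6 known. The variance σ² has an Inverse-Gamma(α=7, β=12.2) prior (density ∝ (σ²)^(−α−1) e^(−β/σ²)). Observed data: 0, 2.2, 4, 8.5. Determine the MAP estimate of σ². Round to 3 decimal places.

σ̂²_MAP = 4.255

Sum of squared deviations about the known mean: SS = (0−6)² + (2.2−6)² + (4−6)² + (8.5−6)² = 60.69.
The Normal likelihood contributes (σ²)^(−n/2) exp(−SS/(2σ²)), so the posterior is Inverse-Gamma(α + n/2, β + SS/2) = Inverse-Gamma(9, 42.545).
The mode of Inverse-Gamma(a, b) is b/(a+1) = 42.545/10 ≈ 4.255.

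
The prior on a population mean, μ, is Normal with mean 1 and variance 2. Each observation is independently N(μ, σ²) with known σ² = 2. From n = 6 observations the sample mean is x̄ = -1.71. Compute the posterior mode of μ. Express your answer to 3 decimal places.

n = 6, x̄ = -1.71.
For a Normal prior and Normal likelihood with known variance, the posterior is Normal; its mode equals its mean, the precision-weighted average.
Prior precision 1/σ₀² = 1/2 = 0.5; data precision n/σ² = 6/2 = 3.
μ̂ = (0.5·1 + 3·(-1.71)) / (0.5 + 3) = (-4.63)/3.5 = -463/350 ≈ -1.323.

μ̂_MAP = -1.323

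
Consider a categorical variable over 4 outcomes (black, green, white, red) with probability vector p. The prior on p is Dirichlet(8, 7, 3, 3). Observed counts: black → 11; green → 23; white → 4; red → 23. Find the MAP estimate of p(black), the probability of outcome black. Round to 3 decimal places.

MAP estimate of p(black) = 0.231

The posterior is Dirichlet(αᵢ + nᵢ) = Dirichlet(19, 30, 7, 26).
For a Dirichlet(a₁,…,a_K) with all aᵢ > 1, the mode has j-th component (aⱼ − 1)/(Σaᵢ − K).
Here Σaᵢ = 82 and K = 4, so p(black) = (19 − 1)/(82 − 4) = 18/78 ≈ 0.231.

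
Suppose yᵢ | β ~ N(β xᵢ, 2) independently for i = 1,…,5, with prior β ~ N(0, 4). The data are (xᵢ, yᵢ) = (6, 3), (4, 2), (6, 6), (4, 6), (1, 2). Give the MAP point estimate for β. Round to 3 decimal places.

log p(β | y) = −Σ(yᵢ − βxᵢ)²/(2·2) − β²/(2·4) + const.
Setting the derivative to zero: Σxᵢ(yᵢ − βxᵢ)/2 − β/4 = 0, so β = Σxᵢyᵢ / (Σxᵢ² + σ²/τ²).
Σxᵢyᵢ = 6·3 + 4·2 + 6·6 + 4·6 + 1·2 = 88; Σxᵢ² = 105; σ²/τ² = 0.5.
β̂_MAP = 88 / (105 + 0.5) = 88/105.5 ≈ 0.834.

β̂_MAP = 0.834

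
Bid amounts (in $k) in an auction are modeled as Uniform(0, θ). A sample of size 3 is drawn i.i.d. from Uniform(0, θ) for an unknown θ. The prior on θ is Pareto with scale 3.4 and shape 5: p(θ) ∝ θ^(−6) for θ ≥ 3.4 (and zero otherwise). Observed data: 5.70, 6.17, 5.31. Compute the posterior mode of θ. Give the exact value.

The Uniform(0, θ) likelihood is θ^(−n) for θ ≥ max(xᵢ), zero otherwise. Here max(xᵢ) = 6.17.
Posterior ∝ θ^(−6) · θ^(−3) = θ^(−9) on θ ≥ max(3.4, 6.17) = 6.17.
This density is strictly decreasing in θ, so the posterior mode lies at the lower boundary of the support.

θ̂_MAP = 6.17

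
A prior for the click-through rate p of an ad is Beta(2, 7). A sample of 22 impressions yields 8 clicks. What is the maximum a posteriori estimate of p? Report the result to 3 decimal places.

Prior: Beta(2, 7).
Data: 8 successes in 22 trials. The binomial likelihood contributes p^8(1−p)^14, so the posterior is Beta(2+8, 7+14) = Beta(10, 21).
For Beta(a, b) with a, b > 1 the mode is (a−1)/(a+b−2) = 9/29 ≈ 0.310.

p̂_MAP = 0.310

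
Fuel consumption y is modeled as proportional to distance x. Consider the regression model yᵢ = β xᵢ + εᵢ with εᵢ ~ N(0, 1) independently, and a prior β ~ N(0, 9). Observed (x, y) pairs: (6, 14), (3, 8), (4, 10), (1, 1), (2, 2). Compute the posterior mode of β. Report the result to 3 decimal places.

log p(β | y) = −Σ(yᵢ − βxᵢ)²/(2·1) − β²/(2·9) + const.
Setting the derivative to zero: Σxᵢ(yᵢ − βxᵢ)/1 − β/9 = 0, so β = Σxᵢyᵢ / (Σxᵢ² + σ²/τ²).
Σxᵢyᵢ = 6·14 + 3·8 + 4·10 + 1·1 + 2·2 = 153; Σxᵢ² = 66; σ²/τ² = 1/9.
β̂_MAP = 153 / (66 + 1/9) = 153/(595/9) = 81/35 ≈ 2.314.

β̂_MAP = 2.314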